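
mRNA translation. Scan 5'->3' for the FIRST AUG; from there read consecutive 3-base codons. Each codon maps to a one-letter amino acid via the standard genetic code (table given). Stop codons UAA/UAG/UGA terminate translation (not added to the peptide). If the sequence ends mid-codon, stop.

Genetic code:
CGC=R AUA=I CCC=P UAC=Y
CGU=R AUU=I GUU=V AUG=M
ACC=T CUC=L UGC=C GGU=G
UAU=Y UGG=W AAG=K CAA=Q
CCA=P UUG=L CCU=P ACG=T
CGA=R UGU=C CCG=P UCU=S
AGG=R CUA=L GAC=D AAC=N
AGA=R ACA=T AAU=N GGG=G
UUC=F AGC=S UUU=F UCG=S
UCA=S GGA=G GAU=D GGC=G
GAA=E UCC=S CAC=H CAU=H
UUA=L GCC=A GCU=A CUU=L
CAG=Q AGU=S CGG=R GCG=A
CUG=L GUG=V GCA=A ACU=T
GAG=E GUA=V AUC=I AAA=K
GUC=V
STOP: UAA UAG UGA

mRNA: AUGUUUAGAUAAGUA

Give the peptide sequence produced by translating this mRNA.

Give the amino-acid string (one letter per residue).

Answer: MFR

Derivation:
start AUG at pos 0
pos 0: AUG -> M; peptide=M
pos 3: UUU -> F; peptide=MF
pos 6: AGA -> R; peptide=MFR
pos 9: UAA -> STOP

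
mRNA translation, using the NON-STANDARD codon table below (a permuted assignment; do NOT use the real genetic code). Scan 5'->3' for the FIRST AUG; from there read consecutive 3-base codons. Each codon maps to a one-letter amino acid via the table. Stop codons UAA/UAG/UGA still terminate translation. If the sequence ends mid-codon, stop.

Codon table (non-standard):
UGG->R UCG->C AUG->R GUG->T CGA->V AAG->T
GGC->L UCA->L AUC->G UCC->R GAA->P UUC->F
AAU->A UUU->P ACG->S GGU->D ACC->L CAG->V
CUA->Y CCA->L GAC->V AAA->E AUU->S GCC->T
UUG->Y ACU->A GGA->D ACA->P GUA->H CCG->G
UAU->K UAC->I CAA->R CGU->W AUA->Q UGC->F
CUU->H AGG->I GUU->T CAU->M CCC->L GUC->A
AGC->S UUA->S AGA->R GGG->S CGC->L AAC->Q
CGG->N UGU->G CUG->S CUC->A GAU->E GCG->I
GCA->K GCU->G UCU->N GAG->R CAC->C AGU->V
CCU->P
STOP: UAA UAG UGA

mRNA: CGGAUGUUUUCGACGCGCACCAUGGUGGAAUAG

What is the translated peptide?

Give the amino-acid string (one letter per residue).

start AUG at pos 3
pos 3: AUG -> R; peptide=R
pos 6: UUU -> P; peptide=RP
pos 9: UCG -> C; peptide=RPC
pos 12: ACG -> S; peptide=RPCS
pos 15: CGC -> L; peptide=RPCSL
pos 18: ACC -> L; peptide=RPCSLL
pos 21: AUG -> R; peptide=RPCSLLR
pos 24: GUG -> T; peptide=RPCSLLRT
pos 27: GAA -> P; peptide=RPCSLLRTP
pos 30: UAG -> STOP

Answer: RPCSLLRTP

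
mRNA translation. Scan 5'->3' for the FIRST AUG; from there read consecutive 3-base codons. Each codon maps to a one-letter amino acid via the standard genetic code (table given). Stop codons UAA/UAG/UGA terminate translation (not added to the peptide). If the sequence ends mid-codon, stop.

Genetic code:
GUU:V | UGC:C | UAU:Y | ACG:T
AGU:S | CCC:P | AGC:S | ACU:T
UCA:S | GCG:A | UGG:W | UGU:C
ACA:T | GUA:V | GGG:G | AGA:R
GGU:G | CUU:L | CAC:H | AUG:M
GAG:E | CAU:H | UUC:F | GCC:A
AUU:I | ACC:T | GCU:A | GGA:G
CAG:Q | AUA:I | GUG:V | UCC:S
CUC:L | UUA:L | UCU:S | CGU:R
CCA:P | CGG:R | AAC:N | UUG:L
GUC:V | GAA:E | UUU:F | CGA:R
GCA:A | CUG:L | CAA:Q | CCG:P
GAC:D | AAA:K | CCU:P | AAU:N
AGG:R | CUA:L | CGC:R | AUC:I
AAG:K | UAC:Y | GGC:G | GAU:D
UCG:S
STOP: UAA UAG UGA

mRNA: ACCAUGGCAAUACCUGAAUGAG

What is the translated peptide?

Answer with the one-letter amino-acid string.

start AUG at pos 3
pos 3: AUG -> M; peptide=M
pos 6: GCA -> A; peptide=MA
pos 9: AUA -> I; peptide=MAI
pos 12: CCU -> P; peptide=MAIP
pos 15: GAA -> E; peptide=MAIPE
pos 18: UGA -> STOP

Answer: MAIPE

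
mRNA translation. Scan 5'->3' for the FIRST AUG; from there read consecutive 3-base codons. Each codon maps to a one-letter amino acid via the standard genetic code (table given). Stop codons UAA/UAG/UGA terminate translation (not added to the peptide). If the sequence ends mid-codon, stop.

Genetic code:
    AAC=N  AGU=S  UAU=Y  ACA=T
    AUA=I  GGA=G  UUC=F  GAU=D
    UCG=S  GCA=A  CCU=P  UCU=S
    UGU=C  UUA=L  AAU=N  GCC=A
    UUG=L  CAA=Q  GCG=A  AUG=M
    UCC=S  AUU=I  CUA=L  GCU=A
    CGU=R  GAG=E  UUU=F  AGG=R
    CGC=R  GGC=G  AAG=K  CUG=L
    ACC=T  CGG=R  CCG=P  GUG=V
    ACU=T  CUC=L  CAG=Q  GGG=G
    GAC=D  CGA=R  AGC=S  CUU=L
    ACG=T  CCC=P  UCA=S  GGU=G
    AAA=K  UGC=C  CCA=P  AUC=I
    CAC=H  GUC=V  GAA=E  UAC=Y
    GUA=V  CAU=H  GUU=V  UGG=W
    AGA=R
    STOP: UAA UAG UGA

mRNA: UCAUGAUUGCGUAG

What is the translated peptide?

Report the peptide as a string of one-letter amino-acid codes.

start AUG at pos 2
pos 2: AUG -> M; peptide=M
pos 5: AUU -> I; peptide=MI
pos 8: GCG -> A; peptide=MIA
pos 11: UAG -> STOP

Answer: MIA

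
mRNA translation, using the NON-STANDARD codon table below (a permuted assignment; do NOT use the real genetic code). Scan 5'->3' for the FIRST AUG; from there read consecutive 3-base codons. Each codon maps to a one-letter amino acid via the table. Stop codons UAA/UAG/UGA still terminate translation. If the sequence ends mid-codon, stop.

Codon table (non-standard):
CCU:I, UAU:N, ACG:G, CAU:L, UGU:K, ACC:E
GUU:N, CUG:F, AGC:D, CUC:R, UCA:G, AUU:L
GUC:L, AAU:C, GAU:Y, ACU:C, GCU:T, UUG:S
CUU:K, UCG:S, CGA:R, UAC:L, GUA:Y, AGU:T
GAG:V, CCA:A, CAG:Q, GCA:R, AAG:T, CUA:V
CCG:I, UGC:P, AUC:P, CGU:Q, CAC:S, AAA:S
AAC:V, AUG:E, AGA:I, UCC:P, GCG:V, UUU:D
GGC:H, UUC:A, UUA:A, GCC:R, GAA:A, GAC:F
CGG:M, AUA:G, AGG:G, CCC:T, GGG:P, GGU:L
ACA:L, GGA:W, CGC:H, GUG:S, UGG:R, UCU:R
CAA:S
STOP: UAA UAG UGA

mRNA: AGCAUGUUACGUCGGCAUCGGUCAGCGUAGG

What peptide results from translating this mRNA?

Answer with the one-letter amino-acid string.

start AUG at pos 3
pos 3: AUG -> E; peptide=E
pos 6: UUA -> A; peptide=EA
pos 9: CGU -> Q; peptide=EAQ
pos 12: CGG -> M; peptide=EAQM
pos 15: CAU -> L; peptide=EAQML
pos 18: CGG -> M; peptide=EAQMLM
pos 21: UCA -> G; peptide=EAQMLMG
pos 24: GCG -> V; peptide=EAQMLMGV
pos 27: UAG -> STOP

Answer: EAQMLMGV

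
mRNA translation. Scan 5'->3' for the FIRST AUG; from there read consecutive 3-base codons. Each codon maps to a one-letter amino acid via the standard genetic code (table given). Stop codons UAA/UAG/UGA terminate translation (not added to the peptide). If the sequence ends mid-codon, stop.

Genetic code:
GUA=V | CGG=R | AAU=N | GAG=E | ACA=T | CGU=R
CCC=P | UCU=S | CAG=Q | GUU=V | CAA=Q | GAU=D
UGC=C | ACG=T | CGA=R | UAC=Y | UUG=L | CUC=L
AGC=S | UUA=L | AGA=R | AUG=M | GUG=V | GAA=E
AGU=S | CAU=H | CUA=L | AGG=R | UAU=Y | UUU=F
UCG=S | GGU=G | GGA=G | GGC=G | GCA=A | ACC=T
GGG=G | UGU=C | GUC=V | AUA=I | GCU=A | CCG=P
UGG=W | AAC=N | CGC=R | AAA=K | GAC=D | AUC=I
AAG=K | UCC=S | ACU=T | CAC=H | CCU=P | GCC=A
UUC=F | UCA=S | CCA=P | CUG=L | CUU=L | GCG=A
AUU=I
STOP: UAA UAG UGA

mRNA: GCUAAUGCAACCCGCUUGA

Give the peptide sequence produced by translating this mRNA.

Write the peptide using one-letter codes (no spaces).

Answer: MQPA

Derivation:
start AUG at pos 4
pos 4: AUG -> M; peptide=M
pos 7: CAA -> Q; peptide=MQ
pos 10: CCC -> P; peptide=MQP
pos 13: GCU -> A; peptide=MQPA
pos 16: UGA -> STOP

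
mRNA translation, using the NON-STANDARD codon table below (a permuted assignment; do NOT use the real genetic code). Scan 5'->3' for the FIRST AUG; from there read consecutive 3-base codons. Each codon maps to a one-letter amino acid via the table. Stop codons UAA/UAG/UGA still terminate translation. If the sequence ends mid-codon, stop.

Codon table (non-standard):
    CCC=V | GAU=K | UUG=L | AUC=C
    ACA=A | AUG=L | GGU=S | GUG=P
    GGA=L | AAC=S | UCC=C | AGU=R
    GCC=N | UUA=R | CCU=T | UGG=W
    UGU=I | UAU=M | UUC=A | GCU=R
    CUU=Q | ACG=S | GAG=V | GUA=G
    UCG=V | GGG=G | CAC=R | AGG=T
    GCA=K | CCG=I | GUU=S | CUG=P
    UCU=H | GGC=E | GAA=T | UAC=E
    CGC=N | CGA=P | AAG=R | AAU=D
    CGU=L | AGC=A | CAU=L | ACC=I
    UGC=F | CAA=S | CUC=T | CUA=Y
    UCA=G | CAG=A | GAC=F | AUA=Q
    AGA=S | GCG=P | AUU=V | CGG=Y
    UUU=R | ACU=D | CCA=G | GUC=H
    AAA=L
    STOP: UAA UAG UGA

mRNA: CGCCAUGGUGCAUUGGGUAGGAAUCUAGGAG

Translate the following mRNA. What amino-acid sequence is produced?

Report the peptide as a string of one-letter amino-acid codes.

start AUG at pos 4
pos 4: AUG -> L; peptide=L
pos 7: GUG -> P; peptide=LP
pos 10: CAU -> L; peptide=LPL
pos 13: UGG -> W; peptide=LPLW
pos 16: GUA -> G; peptide=LPLWG
pos 19: GGA -> L; peptide=LPLWGL
pos 22: AUC -> C; peptide=LPLWGLC
pos 25: UAG -> STOP

Answer: LPLWGLC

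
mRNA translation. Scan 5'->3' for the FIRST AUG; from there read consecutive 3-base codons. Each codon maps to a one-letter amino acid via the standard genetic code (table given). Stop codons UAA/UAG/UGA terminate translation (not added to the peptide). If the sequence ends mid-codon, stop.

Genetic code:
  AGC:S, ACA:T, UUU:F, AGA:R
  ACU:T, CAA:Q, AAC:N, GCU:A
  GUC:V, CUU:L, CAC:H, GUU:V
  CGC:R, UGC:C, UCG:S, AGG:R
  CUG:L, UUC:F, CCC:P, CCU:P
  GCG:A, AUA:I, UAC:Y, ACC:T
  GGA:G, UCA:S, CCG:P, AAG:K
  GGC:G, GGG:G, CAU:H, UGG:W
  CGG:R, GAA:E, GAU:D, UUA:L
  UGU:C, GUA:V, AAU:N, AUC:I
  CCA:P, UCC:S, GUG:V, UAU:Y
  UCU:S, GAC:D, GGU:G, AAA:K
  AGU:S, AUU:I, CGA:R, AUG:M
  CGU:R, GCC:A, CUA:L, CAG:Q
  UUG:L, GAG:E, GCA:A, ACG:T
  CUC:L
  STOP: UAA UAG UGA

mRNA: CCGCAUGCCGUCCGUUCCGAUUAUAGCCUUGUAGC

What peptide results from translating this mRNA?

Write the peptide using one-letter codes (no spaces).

start AUG at pos 4
pos 4: AUG -> M; peptide=M
pos 7: CCG -> P; peptide=MP
pos 10: UCC -> S; peptide=MPS
pos 13: GUU -> V; peptide=MPSV
pos 16: CCG -> P; peptide=MPSVP
pos 19: AUU -> I; peptide=MPSVPI
pos 22: AUA -> I; peptide=MPSVPII
pos 25: GCC -> A; peptide=MPSVPIIA
pos 28: UUG -> L; peptide=MPSVPIIAL
pos 31: UAG -> STOP

Answer: MPSVPIIAL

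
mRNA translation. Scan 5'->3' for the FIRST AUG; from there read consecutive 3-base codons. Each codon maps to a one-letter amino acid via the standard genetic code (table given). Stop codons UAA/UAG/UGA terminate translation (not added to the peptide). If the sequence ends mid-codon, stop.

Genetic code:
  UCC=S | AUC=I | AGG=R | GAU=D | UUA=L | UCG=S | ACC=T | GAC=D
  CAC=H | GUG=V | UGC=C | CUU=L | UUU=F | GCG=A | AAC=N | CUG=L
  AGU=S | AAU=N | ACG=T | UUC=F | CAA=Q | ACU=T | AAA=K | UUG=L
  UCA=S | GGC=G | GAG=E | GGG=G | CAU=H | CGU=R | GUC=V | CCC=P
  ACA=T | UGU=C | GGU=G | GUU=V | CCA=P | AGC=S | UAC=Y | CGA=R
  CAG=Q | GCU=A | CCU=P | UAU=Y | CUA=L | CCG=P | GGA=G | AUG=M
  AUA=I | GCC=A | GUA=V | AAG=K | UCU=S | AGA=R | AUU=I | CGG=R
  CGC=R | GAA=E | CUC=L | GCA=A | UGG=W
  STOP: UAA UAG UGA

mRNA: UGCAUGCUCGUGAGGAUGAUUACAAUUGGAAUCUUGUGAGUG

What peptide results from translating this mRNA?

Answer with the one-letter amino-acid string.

start AUG at pos 3
pos 3: AUG -> M; peptide=M
pos 6: CUC -> L; peptide=ML
pos 9: GUG -> V; peptide=MLV
pos 12: AGG -> R; peptide=MLVR
pos 15: AUG -> M; peptide=MLVRM
pos 18: AUU -> I; peptide=MLVRMI
pos 21: ACA -> T; peptide=MLVRMIT
pos 24: AUU -> I; peptide=MLVRMITI
pos 27: GGA -> G; peptide=MLVRMITIG
pos 30: AUC -> I; peptide=MLVRMITIGI
pos 33: UUG -> L; peptide=MLVRMITIGIL
pos 36: UGA -> STOP

Answer: MLVRMITIGIL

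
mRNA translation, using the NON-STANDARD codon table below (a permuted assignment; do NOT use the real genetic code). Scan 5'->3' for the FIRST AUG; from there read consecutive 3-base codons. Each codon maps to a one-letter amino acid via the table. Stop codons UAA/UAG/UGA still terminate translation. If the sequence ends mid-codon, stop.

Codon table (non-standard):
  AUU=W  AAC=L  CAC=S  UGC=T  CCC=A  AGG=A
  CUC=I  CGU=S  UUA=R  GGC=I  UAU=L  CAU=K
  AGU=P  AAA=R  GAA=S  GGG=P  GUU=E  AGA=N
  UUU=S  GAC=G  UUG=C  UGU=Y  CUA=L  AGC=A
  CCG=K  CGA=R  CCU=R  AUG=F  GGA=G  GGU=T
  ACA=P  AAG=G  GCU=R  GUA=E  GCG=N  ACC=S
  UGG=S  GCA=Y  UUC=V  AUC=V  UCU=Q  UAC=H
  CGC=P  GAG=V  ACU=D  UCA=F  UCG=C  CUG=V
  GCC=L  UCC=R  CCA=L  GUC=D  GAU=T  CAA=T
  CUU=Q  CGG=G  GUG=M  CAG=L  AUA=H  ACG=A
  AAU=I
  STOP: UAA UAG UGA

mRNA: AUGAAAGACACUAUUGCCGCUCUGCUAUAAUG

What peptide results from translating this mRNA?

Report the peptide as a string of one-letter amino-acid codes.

start AUG at pos 0
pos 0: AUG -> F; peptide=F
pos 3: AAA -> R; peptide=FR
pos 6: GAC -> G; peptide=FRG
pos 9: ACU -> D; peptide=FRGD
pos 12: AUU -> W; peptide=FRGDW
pos 15: GCC -> L; peptide=FRGDWL
pos 18: GCU -> R; peptide=FRGDWLR
pos 21: CUG -> V; peptide=FRGDWLRV
pos 24: CUA -> L; peptide=FRGDWLRVL
pos 27: UAA -> STOP

Answer: FRGDWLRVL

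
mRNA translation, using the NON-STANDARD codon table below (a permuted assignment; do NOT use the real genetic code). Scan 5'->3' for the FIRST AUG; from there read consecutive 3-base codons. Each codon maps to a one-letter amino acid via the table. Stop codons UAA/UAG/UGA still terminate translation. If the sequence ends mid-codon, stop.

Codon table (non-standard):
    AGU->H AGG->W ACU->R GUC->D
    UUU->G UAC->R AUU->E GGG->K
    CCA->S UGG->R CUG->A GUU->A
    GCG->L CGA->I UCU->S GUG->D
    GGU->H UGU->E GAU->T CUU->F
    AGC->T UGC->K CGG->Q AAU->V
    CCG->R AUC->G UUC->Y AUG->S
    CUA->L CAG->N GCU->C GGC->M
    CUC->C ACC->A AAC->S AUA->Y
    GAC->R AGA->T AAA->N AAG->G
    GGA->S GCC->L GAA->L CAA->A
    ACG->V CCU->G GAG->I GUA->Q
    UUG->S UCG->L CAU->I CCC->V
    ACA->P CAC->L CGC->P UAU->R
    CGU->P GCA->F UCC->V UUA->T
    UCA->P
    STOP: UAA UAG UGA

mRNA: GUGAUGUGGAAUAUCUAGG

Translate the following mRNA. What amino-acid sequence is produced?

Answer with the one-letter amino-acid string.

start AUG at pos 3
pos 3: AUG -> S; peptide=S
pos 6: UGG -> R; peptide=SR
pos 9: AAU -> V; peptide=SRV
pos 12: AUC -> G; peptide=SRVG
pos 15: UAG -> STOP

Answer: SRVG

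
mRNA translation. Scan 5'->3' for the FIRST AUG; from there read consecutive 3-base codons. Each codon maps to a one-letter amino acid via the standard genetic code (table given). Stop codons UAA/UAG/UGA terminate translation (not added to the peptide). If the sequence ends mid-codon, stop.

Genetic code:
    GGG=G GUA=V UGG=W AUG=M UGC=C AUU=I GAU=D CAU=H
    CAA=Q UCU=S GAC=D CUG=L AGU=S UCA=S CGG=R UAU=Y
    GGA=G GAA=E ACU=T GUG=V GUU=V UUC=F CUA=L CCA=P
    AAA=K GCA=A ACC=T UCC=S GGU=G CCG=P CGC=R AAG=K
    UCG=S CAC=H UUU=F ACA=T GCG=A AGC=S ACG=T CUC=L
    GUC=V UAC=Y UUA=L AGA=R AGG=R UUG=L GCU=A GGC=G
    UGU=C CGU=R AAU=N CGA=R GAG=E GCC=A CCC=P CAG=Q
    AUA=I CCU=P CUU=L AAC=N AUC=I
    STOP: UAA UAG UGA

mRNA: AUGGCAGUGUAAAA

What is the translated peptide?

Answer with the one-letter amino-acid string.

Answer: MAV

Derivation:
start AUG at pos 0
pos 0: AUG -> M; peptide=M
pos 3: GCA -> A; peptide=MA
pos 6: GUG -> V; peptide=MAV
pos 9: UAA -> STOP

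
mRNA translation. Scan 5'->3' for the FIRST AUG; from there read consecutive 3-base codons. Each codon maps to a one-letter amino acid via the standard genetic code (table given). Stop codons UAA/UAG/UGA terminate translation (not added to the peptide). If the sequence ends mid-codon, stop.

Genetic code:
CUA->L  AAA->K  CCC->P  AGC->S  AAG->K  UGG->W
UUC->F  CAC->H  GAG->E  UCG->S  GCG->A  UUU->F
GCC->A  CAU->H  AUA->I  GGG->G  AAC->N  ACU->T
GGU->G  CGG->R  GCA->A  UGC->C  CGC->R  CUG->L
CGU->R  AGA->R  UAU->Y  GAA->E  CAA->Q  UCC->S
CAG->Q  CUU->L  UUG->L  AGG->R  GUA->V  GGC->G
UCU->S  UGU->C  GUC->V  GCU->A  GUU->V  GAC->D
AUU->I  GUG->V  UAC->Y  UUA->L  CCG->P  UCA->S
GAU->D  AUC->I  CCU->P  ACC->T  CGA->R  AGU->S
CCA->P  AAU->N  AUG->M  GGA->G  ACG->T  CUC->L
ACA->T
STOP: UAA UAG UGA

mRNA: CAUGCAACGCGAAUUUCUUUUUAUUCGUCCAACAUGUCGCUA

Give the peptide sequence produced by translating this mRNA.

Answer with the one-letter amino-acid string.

start AUG at pos 1
pos 1: AUG -> M; peptide=M
pos 4: CAA -> Q; peptide=MQ
pos 7: CGC -> R; peptide=MQR
pos 10: GAA -> E; peptide=MQRE
pos 13: UUU -> F; peptide=MQREF
pos 16: CUU -> L; peptide=MQREFL
pos 19: UUU -> F; peptide=MQREFLF
pos 22: AUU -> I; peptide=MQREFLFI
pos 25: CGU -> R; peptide=MQREFLFIR
pos 28: CCA -> P; peptide=MQREFLFIRP
pos 31: ACA -> T; peptide=MQREFLFIRPT
pos 34: UGU -> C; peptide=MQREFLFIRPTC
pos 37: CGC -> R; peptide=MQREFLFIRPTCR
pos 40: only 2 nt remain (<3), stop (end of mRNA)

Answer: MQREFLFIRPTCR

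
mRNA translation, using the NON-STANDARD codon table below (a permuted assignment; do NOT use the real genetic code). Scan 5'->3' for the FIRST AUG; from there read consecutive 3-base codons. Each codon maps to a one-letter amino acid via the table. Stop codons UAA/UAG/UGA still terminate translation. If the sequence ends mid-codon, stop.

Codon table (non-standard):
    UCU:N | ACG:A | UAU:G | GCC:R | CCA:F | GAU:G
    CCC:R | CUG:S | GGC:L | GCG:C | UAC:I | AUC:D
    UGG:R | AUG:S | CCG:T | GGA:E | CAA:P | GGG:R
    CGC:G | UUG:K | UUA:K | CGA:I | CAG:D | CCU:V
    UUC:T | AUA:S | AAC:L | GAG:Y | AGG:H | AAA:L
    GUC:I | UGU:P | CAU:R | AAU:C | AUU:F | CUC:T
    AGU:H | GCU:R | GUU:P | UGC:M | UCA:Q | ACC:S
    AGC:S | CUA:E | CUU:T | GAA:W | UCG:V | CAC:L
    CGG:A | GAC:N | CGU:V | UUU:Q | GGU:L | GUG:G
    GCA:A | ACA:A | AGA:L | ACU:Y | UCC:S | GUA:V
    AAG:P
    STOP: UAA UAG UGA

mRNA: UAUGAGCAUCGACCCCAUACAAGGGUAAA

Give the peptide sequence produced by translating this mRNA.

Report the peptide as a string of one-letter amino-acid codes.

Answer: SSDNRSPR

Derivation:
start AUG at pos 1
pos 1: AUG -> S; peptide=S
pos 4: AGC -> S; peptide=SS
pos 7: AUC -> D; peptide=SSD
pos 10: GAC -> N; peptide=SSDN
pos 13: CCC -> R; peptide=SSDNR
pos 16: AUA -> S; peptide=SSDNRS
pos 19: CAA -> P; peptide=SSDNRSP
pos 22: GGG -> R; peptide=SSDNRSPR
pos 25: UAA -> STOP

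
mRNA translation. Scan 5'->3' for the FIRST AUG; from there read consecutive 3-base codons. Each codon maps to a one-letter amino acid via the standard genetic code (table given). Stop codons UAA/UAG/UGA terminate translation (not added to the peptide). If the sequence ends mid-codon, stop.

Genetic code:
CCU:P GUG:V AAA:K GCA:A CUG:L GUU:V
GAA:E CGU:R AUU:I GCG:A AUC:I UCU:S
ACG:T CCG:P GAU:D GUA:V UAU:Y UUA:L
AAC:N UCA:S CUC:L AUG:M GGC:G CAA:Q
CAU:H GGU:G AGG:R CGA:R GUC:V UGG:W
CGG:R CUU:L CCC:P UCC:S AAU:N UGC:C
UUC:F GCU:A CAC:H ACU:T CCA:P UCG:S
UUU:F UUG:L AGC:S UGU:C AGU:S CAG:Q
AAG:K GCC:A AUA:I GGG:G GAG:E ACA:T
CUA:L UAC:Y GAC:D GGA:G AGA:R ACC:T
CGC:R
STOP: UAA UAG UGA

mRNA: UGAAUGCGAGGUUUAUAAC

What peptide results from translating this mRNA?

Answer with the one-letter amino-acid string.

start AUG at pos 3
pos 3: AUG -> M; peptide=M
pos 6: CGA -> R; peptide=MR
pos 9: GGU -> G; peptide=MRG
pos 12: UUA -> L; peptide=MRGL
pos 15: UAA -> STOP

Answer: MRGL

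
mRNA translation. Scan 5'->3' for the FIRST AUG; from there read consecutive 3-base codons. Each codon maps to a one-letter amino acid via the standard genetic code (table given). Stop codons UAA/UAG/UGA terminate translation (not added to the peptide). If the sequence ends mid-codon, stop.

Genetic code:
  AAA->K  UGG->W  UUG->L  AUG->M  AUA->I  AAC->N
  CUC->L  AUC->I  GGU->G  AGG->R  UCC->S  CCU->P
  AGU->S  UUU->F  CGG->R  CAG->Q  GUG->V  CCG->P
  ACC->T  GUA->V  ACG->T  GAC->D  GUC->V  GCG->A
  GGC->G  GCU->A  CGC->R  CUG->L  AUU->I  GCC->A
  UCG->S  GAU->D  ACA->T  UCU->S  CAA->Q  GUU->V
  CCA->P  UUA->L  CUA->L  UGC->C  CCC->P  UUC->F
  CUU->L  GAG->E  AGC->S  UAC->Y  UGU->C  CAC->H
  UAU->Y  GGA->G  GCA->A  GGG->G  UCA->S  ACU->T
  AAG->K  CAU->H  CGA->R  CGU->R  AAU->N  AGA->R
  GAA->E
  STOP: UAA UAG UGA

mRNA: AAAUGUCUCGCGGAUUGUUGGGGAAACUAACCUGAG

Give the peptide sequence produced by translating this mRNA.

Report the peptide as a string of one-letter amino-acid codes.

start AUG at pos 2
pos 2: AUG -> M; peptide=M
pos 5: UCU -> S; peptide=MS
pos 8: CGC -> R; peptide=MSR
pos 11: GGA -> G; peptide=MSRG
pos 14: UUG -> L; peptide=MSRGL
pos 17: UUG -> L; peptide=MSRGLL
pos 20: GGG -> G; peptide=MSRGLLG
pos 23: AAA -> K; peptide=MSRGLLGK
pos 26: CUA -> L; peptide=MSRGLLGKL
pos 29: ACC -> T; peptide=MSRGLLGKLT
pos 32: UGA -> STOP

Answer: MSRGLLGKLT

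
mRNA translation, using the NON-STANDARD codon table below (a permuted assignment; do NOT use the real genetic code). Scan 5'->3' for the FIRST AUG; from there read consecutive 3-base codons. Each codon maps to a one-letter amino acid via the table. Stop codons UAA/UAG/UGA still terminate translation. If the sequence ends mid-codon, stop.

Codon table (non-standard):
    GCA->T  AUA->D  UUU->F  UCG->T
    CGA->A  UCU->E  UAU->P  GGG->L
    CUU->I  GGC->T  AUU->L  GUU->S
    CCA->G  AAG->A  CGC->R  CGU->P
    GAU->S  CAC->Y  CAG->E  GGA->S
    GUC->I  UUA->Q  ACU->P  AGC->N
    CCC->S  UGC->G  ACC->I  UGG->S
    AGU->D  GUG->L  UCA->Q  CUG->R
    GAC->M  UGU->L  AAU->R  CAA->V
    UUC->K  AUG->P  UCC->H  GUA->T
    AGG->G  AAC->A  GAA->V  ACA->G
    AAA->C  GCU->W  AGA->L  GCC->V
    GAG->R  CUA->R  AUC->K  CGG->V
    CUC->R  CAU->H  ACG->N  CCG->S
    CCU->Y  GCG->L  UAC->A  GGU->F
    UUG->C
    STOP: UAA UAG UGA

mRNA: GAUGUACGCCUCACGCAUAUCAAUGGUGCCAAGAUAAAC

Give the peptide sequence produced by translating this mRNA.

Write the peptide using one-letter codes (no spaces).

start AUG at pos 1
pos 1: AUG -> P; peptide=P
pos 4: UAC -> A; peptide=PA
pos 7: GCC -> V; peptide=PAV
pos 10: UCA -> Q; peptide=PAVQ
pos 13: CGC -> R; peptide=PAVQR
pos 16: AUA -> D; peptide=PAVQRD
pos 19: UCA -> Q; peptide=PAVQRDQ
pos 22: AUG -> P; peptide=PAVQRDQP
pos 25: GUG -> L; peptide=PAVQRDQPL
pos 28: CCA -> G; peptide=PAVQRDQPLG
pos 31: AGA -> L; peptide=PAVQRDQPLGL
pos 34: UAA -> STOP

Answer: PAVQRDQPLGL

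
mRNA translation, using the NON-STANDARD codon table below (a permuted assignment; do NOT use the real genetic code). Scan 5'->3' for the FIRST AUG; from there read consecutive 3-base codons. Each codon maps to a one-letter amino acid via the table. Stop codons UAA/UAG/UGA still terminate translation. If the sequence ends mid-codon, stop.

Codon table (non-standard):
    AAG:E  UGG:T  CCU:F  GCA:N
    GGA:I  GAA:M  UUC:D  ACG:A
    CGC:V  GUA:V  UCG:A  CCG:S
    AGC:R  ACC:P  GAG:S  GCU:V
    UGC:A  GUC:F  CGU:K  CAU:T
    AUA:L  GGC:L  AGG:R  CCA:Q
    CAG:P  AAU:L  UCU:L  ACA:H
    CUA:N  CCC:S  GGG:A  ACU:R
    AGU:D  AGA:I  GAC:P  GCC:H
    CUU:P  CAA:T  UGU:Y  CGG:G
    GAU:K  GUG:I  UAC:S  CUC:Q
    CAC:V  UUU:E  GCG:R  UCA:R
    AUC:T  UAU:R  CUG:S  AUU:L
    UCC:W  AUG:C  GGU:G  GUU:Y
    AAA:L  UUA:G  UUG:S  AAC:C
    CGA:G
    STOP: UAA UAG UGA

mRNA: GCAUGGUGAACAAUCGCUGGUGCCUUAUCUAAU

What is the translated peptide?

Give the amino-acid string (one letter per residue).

start AUG at pos 2
pos 2: AUG -> C; peptide=C
pos 5: GUG -> I; peptide=CI
pos 8: AAC -> C; peptide=CIC
pos 11: AAU -> L; peptide=CICL
pos 14: CGC -> V; peptide=CICLV
pos 17: UGG -> T; peptide=CICLVT
pos 20: UGC -> A; peptide=CICLVTA
pos 23: CUU -> P; peptide=CICLVTAP
pos 26: AUC -> T; peptide=CICLVTAPT
pos 29: UAA -> STOP

Answer: CICLVTAPT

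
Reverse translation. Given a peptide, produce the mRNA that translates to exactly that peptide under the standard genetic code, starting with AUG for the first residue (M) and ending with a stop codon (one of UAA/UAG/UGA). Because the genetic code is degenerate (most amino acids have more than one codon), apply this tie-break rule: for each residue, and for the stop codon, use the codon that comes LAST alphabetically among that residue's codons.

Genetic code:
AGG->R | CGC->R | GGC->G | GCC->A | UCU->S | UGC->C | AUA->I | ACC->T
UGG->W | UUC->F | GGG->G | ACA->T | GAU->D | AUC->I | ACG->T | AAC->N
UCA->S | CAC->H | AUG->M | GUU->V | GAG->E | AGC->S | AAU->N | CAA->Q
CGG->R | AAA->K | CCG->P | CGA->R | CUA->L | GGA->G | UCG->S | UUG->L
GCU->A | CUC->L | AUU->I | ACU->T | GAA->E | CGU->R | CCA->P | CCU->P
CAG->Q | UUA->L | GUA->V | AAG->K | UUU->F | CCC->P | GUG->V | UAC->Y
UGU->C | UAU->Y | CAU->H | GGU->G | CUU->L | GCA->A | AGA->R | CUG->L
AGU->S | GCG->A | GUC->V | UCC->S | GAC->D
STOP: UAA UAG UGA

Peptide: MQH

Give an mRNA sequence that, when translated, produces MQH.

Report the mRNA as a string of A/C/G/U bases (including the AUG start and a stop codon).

residue 1: M -> AUG (start codon)
residue 2: Q codons sorted = CAA,CAG -> pick last = CAG
residue 3: H codons sorted = CAC,CAU -> pick last = CAU
terminator: stop codons sorted = UAA,UAG,UGA -> pick last = UGA

Answer: mRNA: AUGCAGCAUUGA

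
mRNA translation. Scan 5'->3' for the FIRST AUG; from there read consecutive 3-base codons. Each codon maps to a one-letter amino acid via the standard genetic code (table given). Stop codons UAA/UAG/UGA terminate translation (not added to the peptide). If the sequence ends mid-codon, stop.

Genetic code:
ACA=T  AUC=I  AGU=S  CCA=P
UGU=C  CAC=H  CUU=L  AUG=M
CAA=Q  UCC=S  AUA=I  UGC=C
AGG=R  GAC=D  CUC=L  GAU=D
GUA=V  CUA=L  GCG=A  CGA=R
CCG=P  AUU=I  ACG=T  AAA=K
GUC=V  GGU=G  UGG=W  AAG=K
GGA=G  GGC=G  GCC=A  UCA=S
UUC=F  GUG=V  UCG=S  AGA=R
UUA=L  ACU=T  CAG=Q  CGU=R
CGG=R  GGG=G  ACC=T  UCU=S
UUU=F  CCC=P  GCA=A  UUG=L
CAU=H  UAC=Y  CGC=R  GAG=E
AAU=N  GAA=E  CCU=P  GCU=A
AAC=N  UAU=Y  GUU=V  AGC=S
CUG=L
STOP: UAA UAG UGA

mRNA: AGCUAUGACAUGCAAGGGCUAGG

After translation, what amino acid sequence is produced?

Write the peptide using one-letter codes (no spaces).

start AUG at pos 4
pos 4: AUG -> M; peptide=M
pos 7: ACA -> T; peptide=MT
pos 10: UGC -> C; peptide=MTC
pos 13: AAG -> K; peptide=MTCK
pos 16: GGC -> G; peptide=MTCKG
pos 19: UAG -> STOP

Answer: MTCKG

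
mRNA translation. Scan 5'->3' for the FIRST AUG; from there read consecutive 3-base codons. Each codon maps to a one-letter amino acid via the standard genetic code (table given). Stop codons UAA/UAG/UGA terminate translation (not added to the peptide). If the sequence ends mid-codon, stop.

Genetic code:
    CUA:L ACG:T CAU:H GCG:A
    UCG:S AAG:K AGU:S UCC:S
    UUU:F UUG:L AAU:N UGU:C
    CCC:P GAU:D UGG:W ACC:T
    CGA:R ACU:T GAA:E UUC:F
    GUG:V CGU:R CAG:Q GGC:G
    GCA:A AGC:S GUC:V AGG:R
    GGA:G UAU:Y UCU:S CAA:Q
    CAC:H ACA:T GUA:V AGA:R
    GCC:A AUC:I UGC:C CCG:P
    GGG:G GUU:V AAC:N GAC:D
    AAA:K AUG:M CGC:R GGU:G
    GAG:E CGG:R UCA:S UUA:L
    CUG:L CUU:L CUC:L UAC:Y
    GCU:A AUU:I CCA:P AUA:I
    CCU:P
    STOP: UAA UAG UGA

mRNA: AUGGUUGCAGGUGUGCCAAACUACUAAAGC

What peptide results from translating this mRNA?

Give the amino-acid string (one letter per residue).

Answer: MVAGVPNY

Derivation:
start AUG at pos 0
pos 0: AUG -> M; peptide=M
pos 3: GUU -> V; peptide=MV
pos 6: GCA -> A; peptide=MVA
pos 9: GGU -> G; peptide=MVAG
pos 12: GUG -> V; peptide=MVAGV
pos 15: CCA -> P; peptide=MVAGVP
pos 18: AAC -> N; peptide=MVAGVPN
pos 21: UAC -> Y; peptide=MVAGVPNY
pos 24: UAA -> STOP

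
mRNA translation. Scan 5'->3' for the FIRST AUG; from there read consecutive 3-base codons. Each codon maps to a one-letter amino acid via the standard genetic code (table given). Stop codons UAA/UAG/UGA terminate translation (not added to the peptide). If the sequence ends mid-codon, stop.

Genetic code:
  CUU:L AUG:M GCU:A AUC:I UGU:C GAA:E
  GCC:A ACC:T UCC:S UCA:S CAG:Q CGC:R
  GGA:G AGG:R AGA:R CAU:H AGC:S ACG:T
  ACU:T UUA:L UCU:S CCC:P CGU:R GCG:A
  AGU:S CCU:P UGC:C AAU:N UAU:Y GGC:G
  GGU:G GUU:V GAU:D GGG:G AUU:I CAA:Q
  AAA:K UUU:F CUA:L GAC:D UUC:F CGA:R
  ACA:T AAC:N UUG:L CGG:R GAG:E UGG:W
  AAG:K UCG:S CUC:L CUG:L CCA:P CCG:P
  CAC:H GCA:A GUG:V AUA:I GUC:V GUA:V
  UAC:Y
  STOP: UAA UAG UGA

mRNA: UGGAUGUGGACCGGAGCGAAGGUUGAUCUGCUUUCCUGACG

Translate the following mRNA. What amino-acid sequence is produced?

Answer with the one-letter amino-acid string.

Answer: MWTGAKVDLLS

Derivation:
start AUG at pos 3
pos 3: AUG -> M; peptide=M
pos 6: UGG -> W; peptide=MW
pos 9: ACC -> T; peptide=MWT
pos 12: GGA -> G; peptide=MWTG
pos 15: GCG -> A; peptide=MWTGA
pos 18: AAG -> K; peptide=MWTGAK
pos 21: GUU -> V; peptide=MWTGAKV
pos 24: GAU -> D; peptide=MWTGAKVD
pos 27: CUG -> L; peptide=MWTGAKVDL
pos 30: CUU -> L; peptide=MWTGAKVDLL
pos 33: UCC -> S; peptide=MWTGAKVDLLS
pos 36: UGA -> STOP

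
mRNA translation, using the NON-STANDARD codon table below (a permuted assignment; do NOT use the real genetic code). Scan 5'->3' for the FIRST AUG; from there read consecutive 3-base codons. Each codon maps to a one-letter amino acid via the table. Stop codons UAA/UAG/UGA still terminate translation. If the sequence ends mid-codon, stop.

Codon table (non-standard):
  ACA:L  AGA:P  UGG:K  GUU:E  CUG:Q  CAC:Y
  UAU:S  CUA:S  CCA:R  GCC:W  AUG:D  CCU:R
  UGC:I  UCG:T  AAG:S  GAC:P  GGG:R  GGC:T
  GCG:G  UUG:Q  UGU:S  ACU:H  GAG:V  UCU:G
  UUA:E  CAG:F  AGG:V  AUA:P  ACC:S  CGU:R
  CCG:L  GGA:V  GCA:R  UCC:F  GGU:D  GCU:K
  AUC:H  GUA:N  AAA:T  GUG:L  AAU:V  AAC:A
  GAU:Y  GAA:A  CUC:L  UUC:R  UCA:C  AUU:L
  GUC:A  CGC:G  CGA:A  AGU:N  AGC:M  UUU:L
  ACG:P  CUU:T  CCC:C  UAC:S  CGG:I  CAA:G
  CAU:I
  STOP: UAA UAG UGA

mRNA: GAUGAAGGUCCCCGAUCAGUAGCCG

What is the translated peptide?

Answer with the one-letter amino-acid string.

start AUG at pos 1
pos 1: AUG -> D; peptide=D
pos 4: AAG -> S; peptide=DS
pos 7: GUC -> A; peptide=DSA
pos 10: CCC -> C; peptide=DSAC
pos 13: GAU -> Y; peptide=DSACY
pos 16: CAG -> F; peptide=DSACYF
pos 19: UAG -> STOP

Answer: DSACYF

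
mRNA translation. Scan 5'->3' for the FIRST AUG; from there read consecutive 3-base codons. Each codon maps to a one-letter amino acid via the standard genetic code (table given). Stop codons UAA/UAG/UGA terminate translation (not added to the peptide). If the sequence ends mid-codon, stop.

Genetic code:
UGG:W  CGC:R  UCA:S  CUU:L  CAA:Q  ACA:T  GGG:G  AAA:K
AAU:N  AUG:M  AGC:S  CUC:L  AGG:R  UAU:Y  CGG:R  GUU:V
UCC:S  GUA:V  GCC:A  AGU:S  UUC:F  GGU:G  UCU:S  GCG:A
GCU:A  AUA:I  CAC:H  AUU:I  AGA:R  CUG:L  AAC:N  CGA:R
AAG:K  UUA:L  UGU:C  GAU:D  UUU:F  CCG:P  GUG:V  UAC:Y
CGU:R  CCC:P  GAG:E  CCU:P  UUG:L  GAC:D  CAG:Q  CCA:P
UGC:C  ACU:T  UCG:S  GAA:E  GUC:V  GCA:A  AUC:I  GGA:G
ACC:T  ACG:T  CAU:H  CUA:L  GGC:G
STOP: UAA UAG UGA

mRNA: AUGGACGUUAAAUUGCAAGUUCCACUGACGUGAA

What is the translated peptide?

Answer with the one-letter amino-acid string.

Answer: MDVKLQVPLT

Derivation:
start AUG at pos 0
pos 0: AUG -> M; peptide=M
pos 3: GAC -> D; peptide=MD
pos 6: GUU -> V; peptide=MDV
pos 9: AAA -> K; peptide=MDVK
pos 12: UUG -> L; peptide=MDVKL
pos 15: CAA -> Q; peptide=MDVKLQ
pos 18: GUU -> V; peptide=MDVKLQV
pos 21: CCA -> P; peptide=MDVKLQVP
pos 24: CUG -> L; peptide=MDVKLQVPL
pos 27: ACG -> T; peptide=MDVKLQVPLT
pos 30: UGA -> STOP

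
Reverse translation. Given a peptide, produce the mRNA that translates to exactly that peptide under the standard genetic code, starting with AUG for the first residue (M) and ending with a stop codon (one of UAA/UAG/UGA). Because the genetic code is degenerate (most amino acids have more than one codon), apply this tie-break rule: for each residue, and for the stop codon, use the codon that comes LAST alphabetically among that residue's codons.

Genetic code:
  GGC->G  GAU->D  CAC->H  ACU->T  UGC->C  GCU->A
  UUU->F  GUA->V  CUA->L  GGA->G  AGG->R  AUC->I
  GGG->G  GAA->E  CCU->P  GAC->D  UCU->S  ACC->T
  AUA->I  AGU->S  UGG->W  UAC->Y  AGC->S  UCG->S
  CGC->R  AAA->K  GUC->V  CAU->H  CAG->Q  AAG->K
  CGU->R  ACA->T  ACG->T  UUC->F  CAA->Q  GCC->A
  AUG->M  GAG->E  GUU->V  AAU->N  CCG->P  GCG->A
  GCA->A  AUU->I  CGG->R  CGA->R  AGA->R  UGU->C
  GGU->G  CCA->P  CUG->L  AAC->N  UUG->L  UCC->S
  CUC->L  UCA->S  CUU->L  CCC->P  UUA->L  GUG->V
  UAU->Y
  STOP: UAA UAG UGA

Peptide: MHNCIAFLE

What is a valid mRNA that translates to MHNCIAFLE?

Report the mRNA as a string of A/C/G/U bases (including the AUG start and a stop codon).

residue 1: M -> AUG (start codon)
residue 2: H codons sorted = CAC,CAU -> pick last = CAU
residue 3: N codons sorted = AAC,AAU -> pick last = AAU
residue 4: C codons sorted = UGC,UGU -> pick last = UGU
residue 5: I codons sorted = AUA,AUC,AUU -> pick last = AUU
residue 6: A codons sorted = GCA,GCC,GCG,GCU -> pick last = GCU
residue 7: F codons sorted = UUC,UUU -> pick last = UUU
residue 8: L codons sorted = CUA,CUC,CUG,CUU,UUA,UUG -> pick last = UUG
residue 9: E codons sorted = GAA,GAG -> pick last = GAG
terminator: stop codons sorted = UAA,UAG,UGA -> pick last = UGA

Answer: mRNA: AUGCAUAAUUGUAUUGCUUUUUUGGAGUGA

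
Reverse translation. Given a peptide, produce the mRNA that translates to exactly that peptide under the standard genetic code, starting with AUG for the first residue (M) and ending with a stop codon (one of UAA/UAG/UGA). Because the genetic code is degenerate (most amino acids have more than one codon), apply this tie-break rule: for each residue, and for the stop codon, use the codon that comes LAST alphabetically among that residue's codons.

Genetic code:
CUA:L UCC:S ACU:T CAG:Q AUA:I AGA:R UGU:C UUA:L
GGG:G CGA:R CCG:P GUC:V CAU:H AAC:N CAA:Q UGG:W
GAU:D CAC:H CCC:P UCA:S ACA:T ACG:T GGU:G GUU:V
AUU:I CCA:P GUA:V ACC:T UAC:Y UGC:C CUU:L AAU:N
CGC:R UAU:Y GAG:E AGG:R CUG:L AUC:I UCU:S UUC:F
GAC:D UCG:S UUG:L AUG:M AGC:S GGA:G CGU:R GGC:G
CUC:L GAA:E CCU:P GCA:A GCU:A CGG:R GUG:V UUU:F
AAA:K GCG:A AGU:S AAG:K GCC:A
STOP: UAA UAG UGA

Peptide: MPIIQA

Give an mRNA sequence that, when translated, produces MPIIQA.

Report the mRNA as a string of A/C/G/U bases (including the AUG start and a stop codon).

residue 1: M -> AUG (start codon)
residue 2: P codons sorted = CCA,CCC,CCG,CCU -> pick last = CCU
residue 3: I codons sorted = AUA,AUC,AUU -> pick last = AUU
residue 4: I codons sorted = AUA,AUC,AUU -> pick last = AUU
residue 5: Q codons sorted = CAA,CAG -> pick last = CAG
residue 6: A codons sorted = GCA,GCC,GCG,GCU -> pick last = GCU
terminator: stop codons sorted = UAA,UAG,UGA -> pick last = UGA

Answer: mRNA: AUGCCUAUUAUUCAGGCUUGA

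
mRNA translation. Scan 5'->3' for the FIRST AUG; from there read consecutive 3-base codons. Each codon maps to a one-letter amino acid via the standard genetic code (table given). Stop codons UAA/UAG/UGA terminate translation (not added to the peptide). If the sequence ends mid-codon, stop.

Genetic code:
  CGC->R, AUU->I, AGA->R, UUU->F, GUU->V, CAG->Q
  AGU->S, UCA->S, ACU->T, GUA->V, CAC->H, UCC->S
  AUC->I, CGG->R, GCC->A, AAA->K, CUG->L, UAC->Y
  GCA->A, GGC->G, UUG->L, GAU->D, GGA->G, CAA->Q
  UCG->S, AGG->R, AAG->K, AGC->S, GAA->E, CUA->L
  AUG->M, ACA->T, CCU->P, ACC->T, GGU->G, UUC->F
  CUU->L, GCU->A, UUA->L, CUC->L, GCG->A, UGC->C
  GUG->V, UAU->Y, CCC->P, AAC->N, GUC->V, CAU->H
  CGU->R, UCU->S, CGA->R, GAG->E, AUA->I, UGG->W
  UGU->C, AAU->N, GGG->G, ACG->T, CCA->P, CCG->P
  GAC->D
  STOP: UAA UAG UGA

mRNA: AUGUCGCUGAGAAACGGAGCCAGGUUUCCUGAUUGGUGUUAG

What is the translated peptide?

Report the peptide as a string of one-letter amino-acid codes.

start AUG at pos 0
pos 0: AUG -> M; peptide=M
pos 3: UCG -> S; peptide=MS
pos 6: CUG -> L; peptide=MSL
pos 9: AGA -> R; peptide=MSLR
pos 12: AAC -> N; peptide=MSLRN
pos 15: GGA -> G; peptide=MSLRNG
pos 18: GCC -> A; peptide=MSLRNGA
pos 21: AGG -> R; peptide=MSLRNGAR
pos 24: UUU -> F; peptide=MSLRNGARF
pos 27: CCU -> P; peptide=MSLRNGARFP
pos 30: GAU -> D; peptide=MSLRNGARFPD
pos 33: UGG -> W; peptide=MSLRNGARFPDW
pos 36: UGU -> C; peptide=MSLRNGARFPDWC
pos 39: UAG -> STOP

Answer: MSLRNGARFPDWC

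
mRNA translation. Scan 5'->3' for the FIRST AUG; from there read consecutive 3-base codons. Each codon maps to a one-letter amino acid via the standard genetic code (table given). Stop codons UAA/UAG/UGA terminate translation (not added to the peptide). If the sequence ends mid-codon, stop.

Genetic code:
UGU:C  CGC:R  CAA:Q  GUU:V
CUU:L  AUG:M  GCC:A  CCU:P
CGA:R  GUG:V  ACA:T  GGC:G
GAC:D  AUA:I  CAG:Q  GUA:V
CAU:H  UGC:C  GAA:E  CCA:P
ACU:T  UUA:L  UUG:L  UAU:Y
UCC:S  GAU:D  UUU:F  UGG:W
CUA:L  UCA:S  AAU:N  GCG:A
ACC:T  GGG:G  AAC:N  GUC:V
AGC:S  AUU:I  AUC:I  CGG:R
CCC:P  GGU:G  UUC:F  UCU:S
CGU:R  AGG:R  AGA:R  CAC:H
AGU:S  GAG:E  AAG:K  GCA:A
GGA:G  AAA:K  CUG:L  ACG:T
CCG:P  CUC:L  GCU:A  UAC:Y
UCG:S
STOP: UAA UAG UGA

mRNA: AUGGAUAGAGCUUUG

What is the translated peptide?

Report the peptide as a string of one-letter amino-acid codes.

start AUG at pos 0
pos 0: AUG -> M; peptide=M
pos 3: GAU -> D; peptide=MD
pos 6: AGA -> R; peptide=MDR
pos 9: GCU -> A; peptide=MDRA
pos 12: UUG -> L; peptide=MDRAL
pos 15: only 0 nt remain (<3), stop (end of mRNA)

Answer: MDRAL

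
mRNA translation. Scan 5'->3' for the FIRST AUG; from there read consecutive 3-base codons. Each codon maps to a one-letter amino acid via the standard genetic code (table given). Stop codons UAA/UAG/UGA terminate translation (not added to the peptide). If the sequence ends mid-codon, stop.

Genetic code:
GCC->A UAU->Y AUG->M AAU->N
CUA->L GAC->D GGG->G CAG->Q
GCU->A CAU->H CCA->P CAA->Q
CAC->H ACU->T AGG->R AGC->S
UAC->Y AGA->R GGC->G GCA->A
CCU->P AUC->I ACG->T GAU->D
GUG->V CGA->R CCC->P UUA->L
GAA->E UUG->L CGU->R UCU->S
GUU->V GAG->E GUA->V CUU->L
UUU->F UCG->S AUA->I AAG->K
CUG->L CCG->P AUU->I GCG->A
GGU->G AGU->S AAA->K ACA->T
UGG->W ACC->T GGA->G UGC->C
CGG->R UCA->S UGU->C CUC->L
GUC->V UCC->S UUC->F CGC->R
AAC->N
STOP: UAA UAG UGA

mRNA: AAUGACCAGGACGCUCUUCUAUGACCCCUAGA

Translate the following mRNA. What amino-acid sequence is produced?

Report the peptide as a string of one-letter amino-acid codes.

Answer: MTRTLFYDP

Derivation:
start AUG at pos 1
pos 1: AUG -> M; peptide=M
pos 4: ACC -> T; peptide=MT
pos 7: AGG -> R; peptide=MTR
pos 10: ACG -> T; peptide=MTRT
pos 13: CUC -> L; peptide=MTRTL
pos 16: UUC -> F; peptide=MTRTLF
pos 19: UAU -> Y; peptide=MTRTLFY
pos 22: GAC -> D; peptide=MTRTLFYD
pos 25: CCC -> P; peptide=MTRTLFYDP
pos 28: UAG -> STOP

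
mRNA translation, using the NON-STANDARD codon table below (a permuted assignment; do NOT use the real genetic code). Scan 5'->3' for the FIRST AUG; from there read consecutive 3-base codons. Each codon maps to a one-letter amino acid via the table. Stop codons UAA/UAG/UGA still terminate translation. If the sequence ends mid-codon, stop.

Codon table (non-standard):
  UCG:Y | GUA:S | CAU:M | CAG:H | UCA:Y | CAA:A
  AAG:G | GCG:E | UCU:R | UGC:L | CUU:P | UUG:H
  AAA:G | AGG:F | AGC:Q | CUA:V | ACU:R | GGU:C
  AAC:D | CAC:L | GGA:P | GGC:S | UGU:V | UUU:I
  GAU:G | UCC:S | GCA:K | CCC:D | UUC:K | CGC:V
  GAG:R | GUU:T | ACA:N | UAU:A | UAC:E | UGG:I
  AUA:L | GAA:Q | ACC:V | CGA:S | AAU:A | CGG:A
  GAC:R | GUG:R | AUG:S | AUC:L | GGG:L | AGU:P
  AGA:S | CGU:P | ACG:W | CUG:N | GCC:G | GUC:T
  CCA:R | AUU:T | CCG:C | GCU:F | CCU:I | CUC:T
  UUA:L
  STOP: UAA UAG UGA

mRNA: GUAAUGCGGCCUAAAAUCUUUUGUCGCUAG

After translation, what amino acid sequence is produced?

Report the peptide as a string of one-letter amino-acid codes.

Answer: SAIGLIVV

Derivation:
start AUG at pos 3
pos 3: AUG -> S; peptide=S
pos 6: CGG -> A; peptide=SA
pos 9: CCU -> I; peptide=SAI
pos 12: AAA -> G; peptide=SAIG
pos 15: AUC -> L; peptide=SAIGL
pos 18: UUU -> I; peptide=SAIGLI
pos 21: UGU -> V; peptide=SAIGLIV
pos 24: CGC -> V; peptide=SAIGLIVV
pos 27: UAG -> STOP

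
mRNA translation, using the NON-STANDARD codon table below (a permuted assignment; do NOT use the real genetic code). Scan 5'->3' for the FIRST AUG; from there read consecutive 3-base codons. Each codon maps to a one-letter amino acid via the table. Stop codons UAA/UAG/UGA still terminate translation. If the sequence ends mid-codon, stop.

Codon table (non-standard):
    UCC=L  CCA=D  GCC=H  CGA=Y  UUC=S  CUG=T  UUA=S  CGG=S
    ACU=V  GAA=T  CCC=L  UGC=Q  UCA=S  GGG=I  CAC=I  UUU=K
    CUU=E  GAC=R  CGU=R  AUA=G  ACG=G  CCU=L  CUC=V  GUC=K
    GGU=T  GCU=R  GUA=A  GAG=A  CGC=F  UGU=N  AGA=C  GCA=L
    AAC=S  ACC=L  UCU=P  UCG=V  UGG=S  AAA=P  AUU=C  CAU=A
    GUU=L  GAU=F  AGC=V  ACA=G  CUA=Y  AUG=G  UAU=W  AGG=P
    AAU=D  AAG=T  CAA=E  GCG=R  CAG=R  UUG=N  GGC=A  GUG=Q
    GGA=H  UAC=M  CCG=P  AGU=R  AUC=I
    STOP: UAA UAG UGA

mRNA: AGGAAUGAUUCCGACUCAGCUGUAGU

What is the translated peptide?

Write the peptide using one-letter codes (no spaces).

start AUG at pos 4
pos 4: AUG -> G; peptide=G
pos 7: AUU -> C; peptide=GC
pos 10: CCG -> P; peptide=GCP
pos 13: ACU -> V; peptide=GCPV
pos 16: CAG -> R; peptide=GCPVR
pos 19: CUG -> T; peptide=GCPVRT
pos 22: UAG -> STOP

Answer: GCPVRT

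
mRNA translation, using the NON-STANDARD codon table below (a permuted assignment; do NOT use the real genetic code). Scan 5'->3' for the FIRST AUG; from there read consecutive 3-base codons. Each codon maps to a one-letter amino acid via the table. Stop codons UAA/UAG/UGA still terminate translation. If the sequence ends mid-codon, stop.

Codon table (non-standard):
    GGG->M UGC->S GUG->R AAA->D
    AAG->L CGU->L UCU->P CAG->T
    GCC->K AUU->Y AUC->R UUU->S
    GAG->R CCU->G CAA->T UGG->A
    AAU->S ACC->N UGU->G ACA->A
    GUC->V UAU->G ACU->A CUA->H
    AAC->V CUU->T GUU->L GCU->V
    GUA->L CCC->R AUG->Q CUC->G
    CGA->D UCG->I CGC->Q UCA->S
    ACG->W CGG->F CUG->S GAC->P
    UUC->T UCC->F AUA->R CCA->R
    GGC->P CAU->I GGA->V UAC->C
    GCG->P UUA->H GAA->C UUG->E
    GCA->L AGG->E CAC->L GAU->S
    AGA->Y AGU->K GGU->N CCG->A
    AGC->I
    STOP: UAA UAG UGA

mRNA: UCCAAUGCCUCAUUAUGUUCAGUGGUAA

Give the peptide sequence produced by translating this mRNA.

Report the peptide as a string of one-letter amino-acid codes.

Answer: QGIGLTA

Derivation:
start AUG at pos 4
pos 4: AUG -> Q; peptide=Q
pos 7: CCU -> G; peptide=QG
pos 10: CAU -> I; peptide=QGI
pos 13: UAU -> G; peptide=QGIG
pos 16: GUU -> L; peptide=QGIGL
pos 19: CAG -> T; peptide=QGIGLT
pos 22: UGG -> A; peptide=QGIGLTA
pos 25: UAA -> STOP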